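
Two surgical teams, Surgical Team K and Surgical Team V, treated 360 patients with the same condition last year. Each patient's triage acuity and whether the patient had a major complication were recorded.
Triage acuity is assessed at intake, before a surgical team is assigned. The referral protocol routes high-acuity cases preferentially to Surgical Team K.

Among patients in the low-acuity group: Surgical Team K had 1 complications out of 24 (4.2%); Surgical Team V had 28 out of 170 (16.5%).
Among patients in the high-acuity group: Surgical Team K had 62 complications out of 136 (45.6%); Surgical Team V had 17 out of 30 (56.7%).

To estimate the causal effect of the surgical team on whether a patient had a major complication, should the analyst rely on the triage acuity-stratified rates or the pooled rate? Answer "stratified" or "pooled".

Triage acuity is set before the surgical team has any effect — it is not caused by the surgical team — and it independently drives the outcome. That makes it a confounder, so the causal comparison is within triage acuity levels.
Within each level — low-acuity: 4.2% vs 16.5%; high-acuity: 45.6% vs 56.7% — Surgical Team K is lower every time.

stratified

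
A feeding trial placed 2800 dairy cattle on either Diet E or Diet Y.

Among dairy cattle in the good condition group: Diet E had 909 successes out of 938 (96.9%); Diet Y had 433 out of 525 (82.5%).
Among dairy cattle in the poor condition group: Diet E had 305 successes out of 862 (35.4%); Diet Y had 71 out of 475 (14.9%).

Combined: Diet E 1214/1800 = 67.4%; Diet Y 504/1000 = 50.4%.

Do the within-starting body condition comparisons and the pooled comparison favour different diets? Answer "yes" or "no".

Within each starting body condition level (good condition 96.9% vs 82.5%; poor condition 35.4% vs 14.9%), Diet E has the higher rate every time. Pooled: 67.4% vs 50.4% — Diet E has the higher rate overall. They agree.

no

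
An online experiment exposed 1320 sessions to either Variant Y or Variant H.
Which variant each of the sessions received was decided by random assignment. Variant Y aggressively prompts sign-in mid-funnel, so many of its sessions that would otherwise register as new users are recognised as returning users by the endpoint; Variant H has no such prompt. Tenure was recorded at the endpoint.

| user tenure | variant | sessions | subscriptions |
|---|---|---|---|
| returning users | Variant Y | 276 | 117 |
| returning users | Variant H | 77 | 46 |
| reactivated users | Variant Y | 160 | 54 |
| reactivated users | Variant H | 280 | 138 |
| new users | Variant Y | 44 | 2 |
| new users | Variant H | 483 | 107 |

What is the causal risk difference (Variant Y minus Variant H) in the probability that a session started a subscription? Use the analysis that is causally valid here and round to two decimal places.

+0.01

Within every user tenure level Variant H has the higher rate, yet pooled Variant Y does — Simpson's reversal.
The distribution of user tenure is itself part of what the variant does — it is an intermediate outcome. Holding it fixed would remove that part of the effect; the total effect is the pooled difference.
The causal difference is the pooled difference: 0.360 − 0.346 = +0.014.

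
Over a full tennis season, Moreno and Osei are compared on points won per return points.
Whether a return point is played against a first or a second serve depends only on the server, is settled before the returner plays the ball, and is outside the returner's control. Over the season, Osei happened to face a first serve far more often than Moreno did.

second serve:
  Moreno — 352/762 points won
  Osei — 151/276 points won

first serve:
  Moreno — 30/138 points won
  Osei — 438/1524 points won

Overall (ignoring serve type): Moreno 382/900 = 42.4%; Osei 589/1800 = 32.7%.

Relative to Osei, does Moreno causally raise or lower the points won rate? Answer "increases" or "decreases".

The imbalance in serve type arose from how return points were allocated, not from anything the player did; and serve type independently affects the outcome. The pooled gap is confounded — condition on serve type.
Within each level — second serve: 46.2% vs 54.7%; first serve: 21.7% vs 28.7% — Osei is higher every time.

decreases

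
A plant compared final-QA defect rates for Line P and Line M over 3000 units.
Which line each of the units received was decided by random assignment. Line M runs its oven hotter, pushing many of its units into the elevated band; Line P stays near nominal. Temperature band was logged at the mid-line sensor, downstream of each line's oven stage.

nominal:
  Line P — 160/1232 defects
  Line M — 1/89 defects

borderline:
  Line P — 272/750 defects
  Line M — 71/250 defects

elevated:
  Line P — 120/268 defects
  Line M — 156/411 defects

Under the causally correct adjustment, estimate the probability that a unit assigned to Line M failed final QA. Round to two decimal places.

0.30

Within every in-process temperature band level Line M has the lower rate, yet pooled Line P does — Simpson's reversal.
The distribution of in-process temperature band is itself part of what the line does — it is an intermediate outcome. Holding it fixed would remove that part of the effect; the total effect is the pooled difference.
So P(outcome | do(Line M)) is just the pooled rate for Line M: 228/750 = 0.304.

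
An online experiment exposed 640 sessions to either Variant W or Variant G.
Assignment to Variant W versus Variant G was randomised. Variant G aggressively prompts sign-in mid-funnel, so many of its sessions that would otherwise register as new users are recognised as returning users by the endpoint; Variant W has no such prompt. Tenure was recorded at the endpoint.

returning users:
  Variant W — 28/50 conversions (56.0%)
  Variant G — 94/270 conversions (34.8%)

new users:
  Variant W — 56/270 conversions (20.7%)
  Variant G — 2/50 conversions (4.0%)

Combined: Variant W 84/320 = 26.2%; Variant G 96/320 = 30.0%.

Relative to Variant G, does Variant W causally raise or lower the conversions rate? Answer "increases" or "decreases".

decreases

User tenure is downstream of the variant. One should not condition on a consequence of treatment, so the overall rates are the right comparison.
Pooled: Variant W 26.2% vs Variant G 30.0%; Variant G is higher overall.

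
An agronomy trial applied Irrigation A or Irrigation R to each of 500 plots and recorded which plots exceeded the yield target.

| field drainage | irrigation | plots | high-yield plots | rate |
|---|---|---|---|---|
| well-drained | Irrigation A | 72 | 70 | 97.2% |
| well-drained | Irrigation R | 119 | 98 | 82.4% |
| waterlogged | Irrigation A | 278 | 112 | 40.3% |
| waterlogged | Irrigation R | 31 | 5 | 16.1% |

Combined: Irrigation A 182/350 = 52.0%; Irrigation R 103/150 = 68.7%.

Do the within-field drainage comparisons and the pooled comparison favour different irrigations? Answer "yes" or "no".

Within each field drainage level (well-drained 97.2% vs 82.4%; waterlogged 40.3% vs 16.1%), Irrigation A has the higher rate every time. Pooled: 52.0% vs 68.7% — Irrigation R has the higher rate overall. The two comparisons disagree.

yes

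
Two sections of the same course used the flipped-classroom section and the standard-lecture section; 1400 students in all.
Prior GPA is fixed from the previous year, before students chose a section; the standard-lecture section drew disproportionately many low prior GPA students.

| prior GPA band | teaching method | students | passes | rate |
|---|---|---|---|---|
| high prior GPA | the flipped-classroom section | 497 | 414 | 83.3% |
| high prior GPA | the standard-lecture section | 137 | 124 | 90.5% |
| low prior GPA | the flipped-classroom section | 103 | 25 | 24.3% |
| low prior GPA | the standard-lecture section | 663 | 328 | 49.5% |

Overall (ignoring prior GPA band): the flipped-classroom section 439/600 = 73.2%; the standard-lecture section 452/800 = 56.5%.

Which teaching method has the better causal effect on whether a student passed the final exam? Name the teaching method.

Within every prior GPA band level the standard-lecture section has the higher rate, yet pooled the flipped-classroom section does — Simpson's reversal.
The imbalance in prior GPA band arose from how students were allocated, not from anything the teaching method did; and prior GPA band independently affects the outcome. The pooled gap is confounded — condition on prior GPA band.
Within each level — high prior GPA: 83.3% vs 90.5%; low prior GPA: 24.3% vs 49.5% — the standard-lecture section is higher every time.

the standard-lecture section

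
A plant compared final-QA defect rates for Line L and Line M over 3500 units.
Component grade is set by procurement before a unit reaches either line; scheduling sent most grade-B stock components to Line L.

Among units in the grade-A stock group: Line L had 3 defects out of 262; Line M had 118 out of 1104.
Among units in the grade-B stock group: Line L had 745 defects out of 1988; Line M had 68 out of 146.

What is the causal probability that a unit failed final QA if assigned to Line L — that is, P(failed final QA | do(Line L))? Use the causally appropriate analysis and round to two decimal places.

The stratified and pooled comparisons disagree (Line L wins within each component grade; Line M wins overall), so the answer turns on the causal role of component grade.
Since component grade is a pre-existing factor (not a product of the line) and it affects the outcome on its own, it is a confounder. The stratified rates, not the pooled rate, identify the causal effect.
Standardising Line L to the population component grade mix: 0.390·3/262 + 0.610·745/1988 = 0.233.

0.23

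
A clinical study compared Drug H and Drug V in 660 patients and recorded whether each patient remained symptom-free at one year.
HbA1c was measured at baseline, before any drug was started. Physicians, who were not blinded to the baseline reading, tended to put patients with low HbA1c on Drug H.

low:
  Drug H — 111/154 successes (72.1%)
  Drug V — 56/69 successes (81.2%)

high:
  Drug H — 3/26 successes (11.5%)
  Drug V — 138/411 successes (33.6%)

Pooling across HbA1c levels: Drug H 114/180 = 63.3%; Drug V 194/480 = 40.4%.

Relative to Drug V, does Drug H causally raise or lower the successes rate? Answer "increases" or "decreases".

HbA1c is set before the drug has any effect — it is not caused by the drug — and it independently drives the outcome. That makes it a confounder, so the causal comparison is within HbA1c levels.
Within each level — low: 72.1% vs 81.2%; high: 11.5% vs 33.6% — Drug V is higher every time.

decreases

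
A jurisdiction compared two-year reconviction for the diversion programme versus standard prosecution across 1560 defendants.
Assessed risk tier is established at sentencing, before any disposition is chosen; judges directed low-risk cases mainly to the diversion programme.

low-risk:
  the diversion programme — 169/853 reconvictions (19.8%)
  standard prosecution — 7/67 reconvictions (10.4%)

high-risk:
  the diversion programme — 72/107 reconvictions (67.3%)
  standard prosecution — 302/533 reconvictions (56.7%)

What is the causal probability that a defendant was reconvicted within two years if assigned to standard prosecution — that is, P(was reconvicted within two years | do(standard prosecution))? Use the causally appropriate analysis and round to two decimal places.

0.29

The imbalance in assessed risk tier arose from how defendants were allocated, not from anything the disposition did; and assessed risk tier independently affects the outcome. The pooled gap is confounded — condition on assessed risk tier.
Standardising standard prosecution to the population assessed risk tier mix: 0.590·7/67 + 0.410·302/533 = 0.294.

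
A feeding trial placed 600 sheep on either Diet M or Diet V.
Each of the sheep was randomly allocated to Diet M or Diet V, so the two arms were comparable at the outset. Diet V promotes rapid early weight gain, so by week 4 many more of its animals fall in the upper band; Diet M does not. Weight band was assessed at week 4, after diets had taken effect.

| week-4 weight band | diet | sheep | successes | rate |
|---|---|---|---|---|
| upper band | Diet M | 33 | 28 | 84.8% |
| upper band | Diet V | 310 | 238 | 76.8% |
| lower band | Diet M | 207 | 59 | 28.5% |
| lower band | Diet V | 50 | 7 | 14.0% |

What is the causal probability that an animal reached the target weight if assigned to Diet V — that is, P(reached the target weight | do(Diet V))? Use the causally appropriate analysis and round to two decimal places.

0.68

The week-4 weight band-specific comparison favours Diet M throughout, but the pooled figures favour Diet V. The question is whether to condition on week-4 weight band.
Week-4 weight band is recorded after the diet and is itself shifted by it — it sits on the causal path from diet to outcome. Conditioning on a mediator would strip out part of the effect we want; the pooled comparison gives the total causal effect.
So P(outcome | do(Diet V)) is just the pooled rate for Diet V: 245/360 = 0.681.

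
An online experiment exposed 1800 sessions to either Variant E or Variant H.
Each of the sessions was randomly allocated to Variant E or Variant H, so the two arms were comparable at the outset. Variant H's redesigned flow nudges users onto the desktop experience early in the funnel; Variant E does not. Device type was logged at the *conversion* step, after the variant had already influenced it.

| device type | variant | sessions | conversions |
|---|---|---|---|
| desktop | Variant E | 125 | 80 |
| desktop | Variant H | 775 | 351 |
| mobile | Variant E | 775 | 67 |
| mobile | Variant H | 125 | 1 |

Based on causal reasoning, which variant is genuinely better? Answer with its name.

Variant H

Stratifying would compare variants among sessions the variants themselves sorted into device type groups — a form of selection on an intermediate. The unconditioned pooled rates give the total causal effect.
Pooled: Variant E 16.3% vs Variant H 39.1%; Variant H is higher overall.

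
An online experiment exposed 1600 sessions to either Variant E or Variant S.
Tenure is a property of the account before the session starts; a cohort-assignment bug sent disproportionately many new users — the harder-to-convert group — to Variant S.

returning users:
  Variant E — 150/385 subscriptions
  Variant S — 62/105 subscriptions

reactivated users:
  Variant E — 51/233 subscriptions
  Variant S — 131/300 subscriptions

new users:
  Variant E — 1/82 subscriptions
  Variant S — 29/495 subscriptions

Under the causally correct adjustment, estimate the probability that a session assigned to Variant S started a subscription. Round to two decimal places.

0.35

The imbalance in user tenure arose from how sessions were allocated, not from anything the variant did; and user tenure independently affects the outcome. The pooled gap is confounded — condition on user tenure.
Standardising Variant S to the population user tenure mix: 0.306·62/105 + 0.333·131/300 + 0.361·29/495 = 0.347.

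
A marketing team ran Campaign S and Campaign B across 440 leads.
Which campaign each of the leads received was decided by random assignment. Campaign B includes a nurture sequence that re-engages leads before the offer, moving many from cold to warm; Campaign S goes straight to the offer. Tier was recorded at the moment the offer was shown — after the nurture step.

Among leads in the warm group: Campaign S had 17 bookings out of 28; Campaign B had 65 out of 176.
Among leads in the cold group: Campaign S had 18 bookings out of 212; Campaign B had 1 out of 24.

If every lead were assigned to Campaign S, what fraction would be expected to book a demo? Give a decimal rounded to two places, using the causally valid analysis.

Engagement tier is downstream of the campaign. One should not condition on a consequence of treatment, so the overall rates are the right comparison.
So P(outcome | do(Campaign S)) is just the pooled rate for Campaign S: 35/240 = 0.146.

0.15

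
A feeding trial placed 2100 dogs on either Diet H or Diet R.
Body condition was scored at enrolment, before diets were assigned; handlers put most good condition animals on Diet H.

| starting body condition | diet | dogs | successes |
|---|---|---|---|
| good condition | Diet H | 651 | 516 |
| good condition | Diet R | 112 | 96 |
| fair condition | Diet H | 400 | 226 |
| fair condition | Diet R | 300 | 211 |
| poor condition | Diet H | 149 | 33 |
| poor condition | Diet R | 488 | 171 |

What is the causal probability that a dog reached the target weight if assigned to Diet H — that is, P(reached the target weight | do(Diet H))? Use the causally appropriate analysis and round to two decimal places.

0.54

Diet R is higher inside every starting body condition stratum but Diet H is higher in aggregate. Whether to stratify depends on how starting body condition relates to the diet.
Starting body condition satisfies the back-door criterion: it is not a descendant of the diet, and it blocks the spurious path from diet to outcome. Adjusting for it (i.e., using the within-starting body condition rates) gives the causal effect.
Standardising Diet H to the population starting body condition mix: 0.363·516/651 + 0.333·226/400 + 0.303·33/149 = 0.544.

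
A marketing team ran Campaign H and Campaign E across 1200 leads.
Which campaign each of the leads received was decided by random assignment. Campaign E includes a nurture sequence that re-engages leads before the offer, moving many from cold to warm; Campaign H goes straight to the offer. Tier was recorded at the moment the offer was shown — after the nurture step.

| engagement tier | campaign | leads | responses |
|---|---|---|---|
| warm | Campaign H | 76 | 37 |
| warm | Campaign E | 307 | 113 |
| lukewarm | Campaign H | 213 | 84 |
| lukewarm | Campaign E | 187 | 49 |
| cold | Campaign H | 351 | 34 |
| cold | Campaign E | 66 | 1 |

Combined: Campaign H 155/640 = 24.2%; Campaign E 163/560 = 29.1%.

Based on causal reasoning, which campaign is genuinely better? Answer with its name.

The engagement tier-specific comparison favours Campaign H throughout, but the pooled figures favour Campaign E. The question is whether to condition on engagement tier.
Engagement tier lies on the pathway campaign → engagement tier → outcome, so adjusting for it blocks the indirect effect. For the total causal effect of campaign, use the unadjusted pooled rates.
Pooled: Campaign H 24.2% vs Campaign E 29.1%; Campaign E is higher overall.

Campaign E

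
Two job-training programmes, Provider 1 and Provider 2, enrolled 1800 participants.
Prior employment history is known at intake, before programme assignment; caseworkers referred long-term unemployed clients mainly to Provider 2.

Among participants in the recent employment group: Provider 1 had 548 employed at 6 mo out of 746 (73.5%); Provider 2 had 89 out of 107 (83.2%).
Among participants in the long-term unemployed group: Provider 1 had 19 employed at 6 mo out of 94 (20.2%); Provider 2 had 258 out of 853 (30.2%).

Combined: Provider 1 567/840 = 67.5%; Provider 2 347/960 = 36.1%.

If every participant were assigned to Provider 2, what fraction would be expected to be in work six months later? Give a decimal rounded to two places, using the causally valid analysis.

Prior employment history is set before the programme has any effect — it is not caused by the programme — and it independently drives the outcome. That makes it a confounder, so the causal comparison is within prior employment history levels.
Standardising Provider 2 to the population prior employment history mix: 0.474·89/107 + 0.526·258/853 = 0.553.

0.55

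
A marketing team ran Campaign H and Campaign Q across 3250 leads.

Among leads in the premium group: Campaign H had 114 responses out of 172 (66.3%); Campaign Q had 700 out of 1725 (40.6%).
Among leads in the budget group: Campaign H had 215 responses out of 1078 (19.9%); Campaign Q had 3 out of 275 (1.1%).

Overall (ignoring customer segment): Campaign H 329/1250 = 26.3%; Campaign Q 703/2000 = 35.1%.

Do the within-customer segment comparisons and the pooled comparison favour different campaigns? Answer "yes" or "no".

yes

Within each customer segment level (premium 66.3% vs 40.6%; budget 19.9% vs 1.1%), Campaign H has the higher rate every time. Pooled: 26.3% vs 35.1% — Campaign Q has the higher rate overall. The two comparisons disagree.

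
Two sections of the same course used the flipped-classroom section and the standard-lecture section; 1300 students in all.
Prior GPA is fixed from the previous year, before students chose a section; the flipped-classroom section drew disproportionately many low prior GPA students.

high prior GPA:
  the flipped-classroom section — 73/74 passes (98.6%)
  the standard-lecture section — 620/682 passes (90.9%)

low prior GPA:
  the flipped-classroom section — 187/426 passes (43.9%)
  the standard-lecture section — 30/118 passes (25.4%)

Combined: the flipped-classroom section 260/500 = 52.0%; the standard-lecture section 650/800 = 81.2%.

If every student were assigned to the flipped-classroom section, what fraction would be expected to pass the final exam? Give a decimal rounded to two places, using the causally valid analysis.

0.76

Prior GPA band is set before the teaching method has any effect — it is not caused by the teaching method — and it independently drives the outcome. That makes it a confounder, so the causal comparison is within prior GPA band levels.
Standardising the flipped-classroom section to the population prior GPA band mix: 0.582·73/74 + 0.418·187/426 = 0.757.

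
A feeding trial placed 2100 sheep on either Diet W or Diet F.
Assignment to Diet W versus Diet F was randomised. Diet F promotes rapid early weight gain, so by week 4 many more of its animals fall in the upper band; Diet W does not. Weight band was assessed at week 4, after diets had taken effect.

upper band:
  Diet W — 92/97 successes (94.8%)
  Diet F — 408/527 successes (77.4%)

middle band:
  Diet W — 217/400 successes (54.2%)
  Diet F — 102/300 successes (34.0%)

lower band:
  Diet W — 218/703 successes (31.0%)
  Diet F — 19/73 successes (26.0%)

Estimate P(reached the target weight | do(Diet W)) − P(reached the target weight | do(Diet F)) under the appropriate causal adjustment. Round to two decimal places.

-0.15

Diet W is higher inside every week-4 weight band stratum but Diet F is higher in aggregate. Whether to stratify depends on how week-4 weight band relates to the diet.
Week-4 weight band lies on the pathway diet → week-4 weight band → outcome, so adjusting for it blocks the indirect effect. For the total causal effect of diet, use the unadjusted pooled rates.
The causal difference is the pooled difference: 0.439 − 0.588 = -0.149.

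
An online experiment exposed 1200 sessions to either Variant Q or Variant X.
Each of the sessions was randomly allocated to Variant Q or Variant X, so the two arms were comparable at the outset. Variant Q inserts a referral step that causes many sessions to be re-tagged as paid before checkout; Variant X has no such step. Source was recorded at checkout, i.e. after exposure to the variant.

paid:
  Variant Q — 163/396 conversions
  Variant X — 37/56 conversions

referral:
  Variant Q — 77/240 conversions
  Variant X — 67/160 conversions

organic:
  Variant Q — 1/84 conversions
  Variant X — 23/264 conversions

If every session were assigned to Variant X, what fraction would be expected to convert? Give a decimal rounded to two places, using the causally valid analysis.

0.26

Within every traffic source level Variant X has the higher rate, yet pooled Variant Q does — Simpson's reversal.
The distribution of traffic source is itself part of what the variant does — it is an intermediate outcome. Holding it fixed would remove that part of the effect; the total effect is the pooled difference.
So P(outcome | do(Variant X)) is just the pooled rate for Variant X: 127/480 = 0.265.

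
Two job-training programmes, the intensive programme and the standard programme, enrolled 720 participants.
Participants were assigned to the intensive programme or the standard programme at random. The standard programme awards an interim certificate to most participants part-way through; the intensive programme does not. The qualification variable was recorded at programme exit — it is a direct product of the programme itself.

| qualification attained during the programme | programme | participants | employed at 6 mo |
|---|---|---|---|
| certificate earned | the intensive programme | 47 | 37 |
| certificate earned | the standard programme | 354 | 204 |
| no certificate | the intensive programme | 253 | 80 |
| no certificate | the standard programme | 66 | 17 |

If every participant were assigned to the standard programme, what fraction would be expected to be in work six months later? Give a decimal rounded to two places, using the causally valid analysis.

The stratified and pooled comparisons disagree (the intensive programme wins within each qualification attained during the programme; the standard programme wins overall), so the answer turns on the causal role of qualification attained during the programme.
Qualification attained during the programme lies on the pathway programme → qualification attained during the programme → outcome, so adjusting for it blocks the indirect effect. For the total causal effect of programme, use the unadjusted pooled rates.
So P(outcome | do(the standard programme)) is just the pooled rate for the standard programme: 221/420 = 0.526.

0.53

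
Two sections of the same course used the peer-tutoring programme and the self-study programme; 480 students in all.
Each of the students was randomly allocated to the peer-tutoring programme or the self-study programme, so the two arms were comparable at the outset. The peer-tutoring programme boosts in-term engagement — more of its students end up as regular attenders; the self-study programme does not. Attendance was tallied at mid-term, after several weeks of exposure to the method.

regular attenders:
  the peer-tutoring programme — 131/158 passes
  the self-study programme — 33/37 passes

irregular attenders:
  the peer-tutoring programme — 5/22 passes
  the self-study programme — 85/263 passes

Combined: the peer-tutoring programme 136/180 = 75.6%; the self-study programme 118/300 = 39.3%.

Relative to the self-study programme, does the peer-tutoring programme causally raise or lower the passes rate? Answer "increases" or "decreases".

increases

Stratifying would compare teaching methods among students the teaching methods themselves sorted into mid-term attendance groups — a form of selection on an intermediate. The unconditioned pooled rates give the total causal effect.
Pooled: the peer-tutoring programme 75.6% vs the self-study programme 39.3%; the peer-tutoring programme is higher overall.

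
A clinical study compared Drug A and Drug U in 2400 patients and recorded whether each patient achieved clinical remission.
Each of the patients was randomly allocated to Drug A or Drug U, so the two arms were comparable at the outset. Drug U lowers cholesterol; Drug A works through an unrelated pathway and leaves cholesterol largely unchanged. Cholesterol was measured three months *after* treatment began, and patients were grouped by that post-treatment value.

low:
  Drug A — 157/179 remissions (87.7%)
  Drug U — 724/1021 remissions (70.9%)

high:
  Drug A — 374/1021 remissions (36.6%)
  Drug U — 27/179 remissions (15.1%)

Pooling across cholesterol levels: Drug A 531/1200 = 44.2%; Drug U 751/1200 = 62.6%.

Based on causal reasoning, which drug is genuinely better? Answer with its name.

Drug U

Drug A is higher inside every cholesterol stratum but Drug U is higher in aggregate. Whether to stratify depends on how cholesterol relates to the drug.
Stratifying would compare drugs among patients the drugs themselves sorted into cholesterol groups — a form of selection on an intermediate. The unconditioned pooled rates give the total causal effect.
Pooled: Drug A 44.2% vs Drug U 62.6%; Drug U is higher overall.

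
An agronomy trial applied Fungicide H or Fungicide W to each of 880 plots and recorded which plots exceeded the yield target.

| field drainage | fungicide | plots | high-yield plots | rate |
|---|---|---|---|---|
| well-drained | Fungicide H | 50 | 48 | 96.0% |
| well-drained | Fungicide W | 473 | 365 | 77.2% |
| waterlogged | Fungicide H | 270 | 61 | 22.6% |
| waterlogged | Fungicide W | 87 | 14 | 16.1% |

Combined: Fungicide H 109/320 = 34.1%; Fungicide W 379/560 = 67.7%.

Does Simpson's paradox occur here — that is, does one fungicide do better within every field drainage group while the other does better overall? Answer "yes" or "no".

Within each field drainage level (well-drained 96.0% vs 77.2%; waterlogged 22.6% vs 16.1%), Fungicide H has the higher rate every time. Pooled: 34.1% vs 67.7% — Fungicide W has the higher rate overall. The two comparisons disagree.

yes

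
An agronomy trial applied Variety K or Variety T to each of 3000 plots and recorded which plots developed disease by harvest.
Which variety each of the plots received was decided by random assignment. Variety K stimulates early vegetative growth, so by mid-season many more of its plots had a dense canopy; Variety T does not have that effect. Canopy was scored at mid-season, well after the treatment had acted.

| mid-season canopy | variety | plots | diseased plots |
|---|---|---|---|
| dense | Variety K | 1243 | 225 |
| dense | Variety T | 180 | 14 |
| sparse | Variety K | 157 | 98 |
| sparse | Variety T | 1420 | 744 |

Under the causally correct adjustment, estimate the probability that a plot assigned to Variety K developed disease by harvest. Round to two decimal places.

The mid-season canopy-specific comparison favours Variety T throughout, but the pooled figures favour Variety K. The question is whether to condition on mid-season canopy.
Mid-season canopy is downstream of the variety. One should not condition on a consequence of treatment, so the overall rates are the right comparison.
So P(outcome | do(Variety K)) is just the pooled rate for Variety K: 323/1400 = 0.231.

0.23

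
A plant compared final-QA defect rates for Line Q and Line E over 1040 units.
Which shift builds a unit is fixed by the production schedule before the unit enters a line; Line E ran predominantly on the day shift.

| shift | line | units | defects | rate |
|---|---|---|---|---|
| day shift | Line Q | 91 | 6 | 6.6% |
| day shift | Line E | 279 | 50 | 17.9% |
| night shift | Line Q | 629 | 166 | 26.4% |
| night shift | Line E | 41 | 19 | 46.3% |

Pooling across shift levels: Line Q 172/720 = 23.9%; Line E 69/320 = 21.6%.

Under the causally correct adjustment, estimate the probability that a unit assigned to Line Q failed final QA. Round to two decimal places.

0.19

Shift satisfies the back-door criterion: it is not a descendant of the line, and it blocks the spurious path from line to outcome. Adjusting for it (i.e., using the within-shift rates) gives the causal effect.
Standardising Line Q to the population shift mix: 0.356·6/91 + 0.644·166/629 = 0.193.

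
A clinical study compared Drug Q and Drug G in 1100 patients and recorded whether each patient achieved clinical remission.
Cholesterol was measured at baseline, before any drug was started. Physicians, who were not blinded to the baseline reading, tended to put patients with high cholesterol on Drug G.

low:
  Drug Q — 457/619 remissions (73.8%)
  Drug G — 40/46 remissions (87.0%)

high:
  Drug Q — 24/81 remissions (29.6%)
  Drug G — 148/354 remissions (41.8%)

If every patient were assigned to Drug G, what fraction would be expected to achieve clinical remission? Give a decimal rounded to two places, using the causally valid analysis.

0.69

Nothing the drug does changes cholesterol; the imbalance is an allocation artefact. With cholesterol also predicting the outcome, the pooled figure is confounded, and the within-stratum comparison is the causal one.
Standardising Drug G to the population cholesterol mix: 0.605·40/46 + 0.395·148/354 = 0.691.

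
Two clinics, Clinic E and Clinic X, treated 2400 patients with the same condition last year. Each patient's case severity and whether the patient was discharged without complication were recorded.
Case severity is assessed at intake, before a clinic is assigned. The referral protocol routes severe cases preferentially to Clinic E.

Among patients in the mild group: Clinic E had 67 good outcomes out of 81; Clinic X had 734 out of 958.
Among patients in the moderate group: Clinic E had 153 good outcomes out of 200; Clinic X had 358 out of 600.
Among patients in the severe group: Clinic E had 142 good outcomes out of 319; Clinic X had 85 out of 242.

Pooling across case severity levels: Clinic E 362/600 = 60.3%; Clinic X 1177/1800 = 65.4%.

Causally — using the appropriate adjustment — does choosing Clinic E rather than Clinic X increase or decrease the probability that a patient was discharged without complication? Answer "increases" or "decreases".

increases

Clinic E is higher inside every case severity stratum but Clinic X is higher in aggregate. Whether to stratify depends on how case severity relates to the clinic.
Nothing the clinic does changes case severity; the imbalance is an allocation artefact. With case severity also predicting the outcome, the pooled figure is confounded, and the within-stratum comparison is the causal one.
Within each level — mild: 82.7% vs 76.6%; moderate: 76.5% vs 59.7%; severe: 44.5% vs 35.1% — Clinic E is higher every time.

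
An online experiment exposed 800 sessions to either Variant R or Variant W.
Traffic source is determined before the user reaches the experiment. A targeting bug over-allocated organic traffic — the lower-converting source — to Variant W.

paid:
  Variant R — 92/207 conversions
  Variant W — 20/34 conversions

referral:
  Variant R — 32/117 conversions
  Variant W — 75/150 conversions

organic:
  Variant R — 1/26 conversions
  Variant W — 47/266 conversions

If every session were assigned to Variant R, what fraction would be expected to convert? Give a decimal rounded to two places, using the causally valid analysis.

Traffic source is set before the variant has any effect — it is not caused by the variant — and it independently drives the outcome. That makes it a confounder, so the causal comparison is within traffic source levels.
Standardising Variant R to the population traffic source mix: 0.301·92/207 + 0.334·32/117 + 0.365·1/26 = 0.239.

0.24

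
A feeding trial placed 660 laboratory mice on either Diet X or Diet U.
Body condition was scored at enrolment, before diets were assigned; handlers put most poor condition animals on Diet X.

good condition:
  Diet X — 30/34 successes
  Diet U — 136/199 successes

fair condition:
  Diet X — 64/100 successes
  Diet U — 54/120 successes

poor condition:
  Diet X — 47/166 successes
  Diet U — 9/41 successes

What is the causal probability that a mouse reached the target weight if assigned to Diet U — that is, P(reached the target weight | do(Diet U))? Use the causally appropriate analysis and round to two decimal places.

0.46

The starting body condition-specific comparison favours Diet X throughout, but the pooled figures favour Diet U. The question is whether to condition on starting body condition.
Nothing the diet does changes starting body condition; the imbalance is an allocation artefact. With starting body condition also predicting the outcome, the pooled figure is confounded, and the within-stratum comparison is the causal one.
Standardising Diet U to the population starting body condition mix: 0.353·136/199 + 0.333·54/120 + 0.314·9/41 = 0.460.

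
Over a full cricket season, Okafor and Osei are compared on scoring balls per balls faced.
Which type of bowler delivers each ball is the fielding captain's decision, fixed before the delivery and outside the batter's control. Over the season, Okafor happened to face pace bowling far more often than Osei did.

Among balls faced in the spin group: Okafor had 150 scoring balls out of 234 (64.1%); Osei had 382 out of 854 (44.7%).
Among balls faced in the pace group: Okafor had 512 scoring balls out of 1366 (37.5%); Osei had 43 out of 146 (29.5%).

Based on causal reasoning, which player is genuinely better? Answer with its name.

Bowling type is set before the player has any effect — it is not caused by the player — and it independently drives the outcome. That makes it a confounder, so the causal comparison is within bowling type levels.
Within each level — spin: 64.1% vs 44.7%; pace: 37.5% vs 29.5% — Okafor is higher every time.

Okafor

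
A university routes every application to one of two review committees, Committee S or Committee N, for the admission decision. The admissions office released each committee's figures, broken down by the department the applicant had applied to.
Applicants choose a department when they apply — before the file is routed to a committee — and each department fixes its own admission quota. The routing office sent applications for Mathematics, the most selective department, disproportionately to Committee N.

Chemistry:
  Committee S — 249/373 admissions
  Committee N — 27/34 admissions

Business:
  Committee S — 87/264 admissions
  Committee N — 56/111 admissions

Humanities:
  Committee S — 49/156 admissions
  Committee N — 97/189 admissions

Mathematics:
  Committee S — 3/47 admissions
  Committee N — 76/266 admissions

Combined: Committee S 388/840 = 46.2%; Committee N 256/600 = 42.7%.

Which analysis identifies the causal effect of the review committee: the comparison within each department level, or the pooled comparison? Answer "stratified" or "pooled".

stratified

Committee N is higher inside every department stratum but Committee S is higher in aggregate. Whether to stratify depends on how department relates to the review committee.
Department differs across review committees for reasons unrelated to any effect of the review committee itself, and it separately predicts the outcome — a classic confounder. We must compare within department levels.
Within each level — Chemistry: 66.8% vs 79.4%; Business: 33.0% vs 50.5%; Humanities: 31.4% vs 51.3%; Mathematics: 6.4% vs 28.6% — Committee N is higher every time.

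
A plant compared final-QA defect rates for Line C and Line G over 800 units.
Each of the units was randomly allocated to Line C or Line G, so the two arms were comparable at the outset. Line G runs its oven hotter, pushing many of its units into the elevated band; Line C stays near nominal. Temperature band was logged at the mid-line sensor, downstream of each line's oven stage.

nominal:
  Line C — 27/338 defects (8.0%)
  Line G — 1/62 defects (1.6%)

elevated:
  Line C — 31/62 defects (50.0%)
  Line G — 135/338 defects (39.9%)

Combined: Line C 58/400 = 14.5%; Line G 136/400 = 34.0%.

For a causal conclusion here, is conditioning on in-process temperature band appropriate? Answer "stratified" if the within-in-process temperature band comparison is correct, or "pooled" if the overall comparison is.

In-process temperature band lies on the pathway line → in-process temperature band → outcome, so adjusting for it blocks the indirect effect. For the total causal effect of line, use the unadjusted pooled rates.
Pooled: Line C 14.5% vs Line G 34.0%; Line C is lower overall.

pooled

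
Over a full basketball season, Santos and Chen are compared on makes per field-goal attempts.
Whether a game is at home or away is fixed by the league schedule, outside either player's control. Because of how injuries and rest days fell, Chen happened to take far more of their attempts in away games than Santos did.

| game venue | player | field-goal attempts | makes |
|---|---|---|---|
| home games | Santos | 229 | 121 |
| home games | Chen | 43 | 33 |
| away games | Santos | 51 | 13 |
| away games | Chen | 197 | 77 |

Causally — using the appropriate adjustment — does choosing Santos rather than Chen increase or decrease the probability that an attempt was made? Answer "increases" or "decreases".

decreases

The game venue-specific comparison favours Chen throughout, but the pooled figures favour Santos. The question is whether to condition on game venue.
Game venue satisfies the back-door criterion: it is not a descendant of the player, and it blocks the spurious path from player to outcome. Adjusting for it (i.e., using the within-game venue rates) gives the causal effect.
Within each level — home games: 52.8% vs 76.7%; away games: 25.5% vs 39.1% — Chen is higher every time.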